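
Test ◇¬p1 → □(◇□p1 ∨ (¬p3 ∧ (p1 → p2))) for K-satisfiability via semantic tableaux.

Satisfiable

1. ◇¬p1 → □(◇□p1 ∨ (¬p3 ∧ (p1 → p2))), w0
2. □(◇□p1 ∨ (¬p3 ∧ (p1 → p2))), w0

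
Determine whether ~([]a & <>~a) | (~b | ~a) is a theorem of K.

Tableau for the negation ~(~([]a & <>~a) | (~b | ~a)):
1. ~(~([]a & <>~a) | (~b | ~a)), 0
2. []a & <>~a, 0
3. ~(~b | ~a), 0
4. []a, 0
5. <>~a, 0
6. b, 0
7. a, 0
8. ~a, 1
9. a, 1
Accessibility: 0R1
Branch closes: a and ~a both at 1.
Every branch of the negation's tableau closes; the branch above is one of them.

Yes, valid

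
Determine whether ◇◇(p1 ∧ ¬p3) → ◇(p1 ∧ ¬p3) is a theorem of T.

Tableau for the negation ¬(◇◇(p1 ∧ ¬p3) → ◇(p1 ∧ ¬p3)):
1. ¬(◇◇(p1 ∧ ¬p3) → ◇(p1 ∧ ¬p3)), 0
2. ◇◇(p1 ∧ ¬p3), 0   [¬→-rule on 1]
3. ¬◇(p1 ∧ ¬p3), 0   [¬→-rule on 1]
4. ¬(p1 ∧ ¬p3), 0   [¬◇-rule on 3 via 0R0]
5. p3, 0   [¬∧-rule on 4 (branches; this branch)]
6. ◇(p1 ∧ ¬p3), 1   [◇-rule on 2: fresh world 1, 0R1]
7. ¬(p1 ∧ ¬p3), 1   [¬◇-rule on 3 via 0R1]
8. p3, 1   [¬∧-rule on 7 (branches; this branch)]
9. p1 ∧ ¬p3, 2   [◇-rule on 6: fresh world 2, 1R2]
10. p1, 2   [∧-rule on 9]
11. ¬p3, 2   [∧-rule on 9]
Accessibility: 0R0, 0R1, 1R1, 1R2, 2R2
The negation has an open branch (countermodel exists).

Invalid (countermodel exists)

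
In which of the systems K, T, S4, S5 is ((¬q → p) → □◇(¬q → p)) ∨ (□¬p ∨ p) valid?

S5

S5-tableau for the negation ¬(((¬q → p) → □◇(¬q → p)) ∨ (□¬p ∨ p)):
1. ¬(((¬q → p) → □◇(¬q → p)) ∨ (□¬p ∨ p)), u
2. ¬((¬q → p) → □◇(¬q → p)), u   [¬∨-rule on 1]
3. ¬(□¬p ∨ p), u   [¬∨-rule on 1]
4. ¬q → p, u   [¬→-rule on 2]
5. ¬□◇(¬q → p), u   [¬→-rule on 2]
6. ¬□¬p, u   [¬∨-rule on 3]
7. ¬p, u   [¬∨-rule on 3]
8. q, u   [→-rule on 4 (branches; this branch)]
9. ¬◇(¬q → p), v   [¬□-rule on 5: fresh world v, uRv]
10. ¬(¬q → p), u   [¬◇-rule on 9 via vRu]
11. ¬q, u   [¬→-rule on 10]
Accessibility: uRu, uRv, vRu, vRv
Branch closes: q and ¬q both at u.
Every branch closes (one shown): valid in S5.
S4-tableau for the negation ¬(((¬q → p) → □◇(¬q → p)) ∨ (□¬p ∨ p)):
1. ¬(((¬q → p) → □◇(¬q → p)) ∨ (□¬p ∨ p)), u
2. ¬((¬q → p) → □◇(¬q → p)), u   [¬∨-rule on 1]
3. ¬(□¬p ∨ p), u   [¬∨-rule on 1]
4. ¬q → p, u   [¬→-rule on 2]
5. ¬□◇(¬q → p), u   [¬→-rule on 2]
6. ¬□¬p, u   [¬∨-rule on 3]
7. ¬p, u   [¬∨-rule on 3]
8. q, u   [→-rule on 4 (branches; this branch)]
9. ¬◇(¬q → p), v   [¬□-rule on 5: fresh world v, uRv]
10. ¬(¬q → p), v   [¬◇-rule on 9 via vRv]
11. ¬q, v   [¬→-rule on 10]
12. ¬p, v   [¬→-rule on 10]
13. p, w   [¬□-rule on 6: fresh world w, uRw]
Accessibility: uRu, uRv, uRw, vRv, wRw
Complete open branch: countermodel on an S4-frame, so not valid in S4, nor in K, T (the same frame is also a K-frame and a T-frame).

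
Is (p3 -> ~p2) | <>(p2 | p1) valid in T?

Valid in T

Tableau for the negation ~((p3 -> ~p2) | <>(p2 | p1)):
1. ~((p3 -> ~p2) | <>(p2 | p1)), u
2. ~(p3 -> ~p2), u   [~|-rule on 1]
3. ~<>(p2 | p1), u   [~|-rule on 1]
4. p3, u   [~->-rule on 2]
5. p2, u   [~->-rule on 2]
6. ~(p2 | p1), u   [~<>-rule on 3 via uRu]
7. ~p2, u   [~|-rule on 6]
8. ~p1, u   [~|-rule on 6]
Accessibility: uRu
Branch closes: p2 and ~p2 both at u.
All branches of the negation close; one closing branch shown above.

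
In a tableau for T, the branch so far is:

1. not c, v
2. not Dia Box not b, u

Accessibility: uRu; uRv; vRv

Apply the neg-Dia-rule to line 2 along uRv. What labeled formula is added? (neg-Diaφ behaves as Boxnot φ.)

not Box not b, v

neg-Diaφ behaves as Boxnot φ: propagate the negated body to each accessible world.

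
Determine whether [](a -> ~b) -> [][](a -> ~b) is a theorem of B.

Tableau for the negation ~([](a -> ~b) -> [][](a -> ~b)):
1. ~([](a -> ~b) -> [][](a -> ~b)), 0
2. [](a -> ~b), 0   [~->-rule on 1]
3. ~[][](a -> ~b), 0   [~->-rule on 1]
4. a -> ~b, 0   [[]-rule on 2 via 0R0]
5. ~b, 0   [->-rule on 4 (branches; this branch)]
6. ~[](a -> ~b), 1   [~[]-rule on 3: fresh world 1, 0R1]
7. a -> ~b, 1   [[]-rule on 2 via 0R1]
8. ~b, 1   [->-rule on 7 (branches; this branch)]
9. ~(a -> ~b), 2   [~[]-rule on 6: fresh world 2, 1R2]
10. a, 2   [~->-rule on 9]
11. b, 2   [~->-rule on 9]
Accessibility: 0R0, 0R1, 1R0, 1R1, 1R2, 2R1, 2R2
The negation has an open branch (countermodel exists).

No, not valid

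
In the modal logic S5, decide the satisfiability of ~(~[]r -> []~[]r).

1. ~(~[]r -> []~[]r), w0
2. ~[]r, w0
3. ~[]~[]r, w0
4. ~r, w1
5. []r, w2
6. r, w0
7. r, w1
Accessibility: w0Rw0, w0Rw1, w0Rw2, w1Rw0, w1Rw1, w1Rw2, w2Rw0, w2Rw1, w2Rw2
Branch closes: r and ~r both at w1.
All branches of the tableau close; one closing branch shown above.

No, unsatisfiable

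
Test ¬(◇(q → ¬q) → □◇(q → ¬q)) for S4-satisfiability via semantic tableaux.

1. ¬(◇(q → ¬q) → □◇(q → ¬q)), w0
2. ◇(q → ¬q), w0
3. ¬□◇(q → ¬q), w0
4. q → ¬q, w1
5. ¬q, w1
6. ¬◇(q → ¬q), w2
7. ¬(q → ¬q), w2
8. q, w2
Accessibility: w0Rw0, w0Rw1, w0Rw2, w1Rw1, w2Rw2

Satisfiable (open branch found)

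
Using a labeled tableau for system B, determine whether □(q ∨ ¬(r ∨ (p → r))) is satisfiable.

1. □(q ∨ ¬(r ∨ (p → r))), w0
2. q ∨ ¬(r ∨ (p → r)), w0
3. ¬(r ∨ (p → r)), w0
4. ¬r, w0
5. ¬(p → r), w0
6. p, w0
Accessibility: w0Rw0

Satisfiable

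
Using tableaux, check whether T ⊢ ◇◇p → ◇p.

Not valid

Tableau for the negation ¬(◇◇p → ◇p):
1. ¬(◇◇p → ◇p), u
2. ◇◇p, u   [¬→-rule on 1]
3. ¬◇p, u   [¬→-rule on 1]
4. ¬p, u   [¬◇-rule on 3 via uRu]
5. ◇p, v   [◇-rule on 2: fresh world v, uRv]
6. ¬p, v   [¬◇-rule on 3 via uRv]
7. p, w   [◇-rule on 5: fresh world w, vRw]
Accessibility: uRu, uRv, vRv, vRw, wRw
The negation has an open branch (countermodel exists).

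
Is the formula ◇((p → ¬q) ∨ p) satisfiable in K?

Satisfiable (open branch found)

1. ◇((p → ¬q) ∨ p), u
2. (p → ¬q) ∨ p, v   [◇-rule on 1: fresh world v, uRv]
3. p, v   [∨-rule on 2 (branches; this branch)]
Accessibility: uRv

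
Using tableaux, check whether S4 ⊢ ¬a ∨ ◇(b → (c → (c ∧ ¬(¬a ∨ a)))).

Tableau for the negation ¬(¬a ∨ ◇(b → (c → (c ∧ ¬(¬a ∨ a))))):
1. ¬(¬a ∨ ◇(b → (c → (c ∧ ¬(¬a ∨ a))))), u
2. a, u
3. ¬◇(b → (c → (c ∧ ¬(¬a ∨ a)))), u
4. ¬(b → (c → (c ∧ ¬(¬a ∨ a)))), u
5. b, u
6. ¬(c → (c ∧ ¬(¬a ∨ a))), u
7. c, u
8. ¬(c ∧ ¬(¬a ∨ a)), u
9. ¬a ∨ a, u
Accessibility: uRu
The negation has an open branch (countermodel exists).

No, not valid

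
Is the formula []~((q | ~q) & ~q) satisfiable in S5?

Satisfiable

1. []~((q | ~q) & ~q), 0
2. ~((q | ~q) & ~q), 0
3. q, 0
Accessibility: 0R0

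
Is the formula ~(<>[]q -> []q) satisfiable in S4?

1. ~(<>[]q -> []q), w0
2. <>[]q, w0
3. ~[]q, w0
4. []q, w1
5. q, w1
6. ~q, w2
Accessibility: w0Rw0, w0Rw1, w0Rw2, w1Rw1, w2Rw2

Satisfiable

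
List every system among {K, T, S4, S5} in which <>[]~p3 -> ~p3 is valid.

S5

S4-tableau for the negation ~(<>[]~p3 -> ~p3):
1. ~(<>[]~p3 -> ~p3), u
2. <>[]~p3, u
3. p3, u
4. []~p3, v
5. ~p3, v
Accessibility: uRu, uRv, vRv
Complete open branch: countermodel on an S4-frame, so not valid in S4, nor in K, T (the same frame is also a K-frame and a T-frame).
S5-tableau for the negation ~(<>[]~p3 -> ~p3):
1. ~(<>[]~p3 -> ~p3), u
2. <>[]~p3, u
3. p3, u
4. []~p3, v
5. ~p3, u
Accessibility: uRu, uRv, vRu, vRv
Branch closes: p3 and ~p3 both at u.
Every branch closes (one shown): valid in S5.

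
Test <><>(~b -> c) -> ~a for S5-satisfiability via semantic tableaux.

1. <><>(~b -> c) -> ~a, w0
2. ~a, w0   [->-rule on 1 (branches; this branch)]
Accessibility: w0Rw0

Satisfiable (open branch found)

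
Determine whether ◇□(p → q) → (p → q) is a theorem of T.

Tableau for the negation ¬(◇□(p → q) → (p → q)):
1. ¬(◇□(p → q) → (p → q)), w0
2. ◇□(p → q), w0   [¬→-rule on 1]
3. ¬(p → q), w0   [¬→-rule on 1]
4. p, w0   [¬→-rule on 3]
5. ¬q, w0   [¬→-rule on 3]
6. □(p → q), w1   [◇-rule on 2: fresh world w1, w0Rw1]
7. p → q, w1   [□-rule on 6 via w1Rw1]
8. q, w1   [→-rule on 7 (branches; this branch)]
Accessibility: w0Rw0, w0Rw1, w1Rw1
The negation has an open branch (countermodel exists).

Invalid (countermodel exists)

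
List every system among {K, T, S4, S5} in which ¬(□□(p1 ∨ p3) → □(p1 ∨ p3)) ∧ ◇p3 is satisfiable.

K-tableau for the formula:
1. ¬(□□(p1 ∨ p3) → □(p1 ∨ p3)) ∧ ◇p3, w0
2. ¬(□□(p1 ∨ p3) → □(p1 ∨ p3)), w0
3. ◇p3, w0
4. □□(p1 ∨ p3), w0
5. ¬□(p1 ∨ p3), w0
6. p3, w1
7. □(p1 ∨ p3), w1
8. ¬(p1 ∨ p3), w2
9. ¬p1, w2
10. ¬p3, w2
11. □(p1 ∨ p3), w2
Accessibility: w0Rw1, w0Rw2
Complete open branch: satisfiable in K.
T-tableau for the formula:
1. ¬(□□(p1 ∨ p3) → □(p1 ∨ p3)) ∧ ◇p3, w0
2. ¬(□□(p1 ∨ p3) → □(p1 ∨ p3)), w0
3. ◇p3, w0
4. □□(p1 ∨ p3), w0
5. ¬□(p1 ∨ p3), w0
6. □(p1 ∨ p3), w0
7. p1 ∨ p3, w0
8. p3, w0
9. p3, w1
10. □(p1 ∨ p3), w1
11. p1 ∨ p3, w1
12. ¬(p1 ∨ p3), w2
13. ¬p1, w2
14. ¬p3, w2
15. □(p1 ∨ p3), w2
16. p1 ∨ p3, w2
17. p3, w2
Accessibility: w0Rw0, w0Rw1, w0Rw2, w1Rw1, w2Rw2
Branch closes: p3 and ¬p3 both at w2.
Every branch closes (one shown): unsatisfiable in T, hence also in S4, S5 (every S4/S5-frame is a T-frame).

K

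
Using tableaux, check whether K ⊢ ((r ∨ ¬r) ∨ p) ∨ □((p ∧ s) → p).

Tableau for the negation ¬(((r ∨ ¬r) ∨ p) ∨ □((p ∧ s) → p)):
1. ¬(((r ∨ ¬r) ∨ p) ∨ □((p ∧ s) → p)), w0
2. ¬((r ∨ ¬r) ∨ p), w0   [¬∨-rule on 1]
3. ¬□((p ∧ s) → p), w0   [¬∨-rule on 1]
4. ¬(r ∨ ¬r), w0   [¬∨-rule on 2]
5. ¬p, w0   [¬∨-rule on 2]
6. ¬r, w0   [¬∨-rule on 4]
7. r, w0   [¬∨-rule on 4]
Branch closes: r and ¬r both at w0.
Every branch of the negation's tableau closes; the branch above is one of them.

Valid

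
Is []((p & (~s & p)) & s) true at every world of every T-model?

Invalid (countermodel exists)

Tableau for the negation ~[]((p & (~s & p)) & s):
1. ~[]((p & (~s & p)) & s), u
2. ~((p & (~s & p)) & s), v   [~[]-rule on 1: fresh world v, uRv]
3. ~s, v   [~&-rule on 2 (branches; this branch)]
Accessibility: uRu, uRv, vRv
The negation has an open branch (countermodel exists).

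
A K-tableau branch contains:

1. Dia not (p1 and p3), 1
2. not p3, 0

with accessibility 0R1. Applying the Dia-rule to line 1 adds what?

a fresh world 2 with 1R2, and not (p1 and p3) at 2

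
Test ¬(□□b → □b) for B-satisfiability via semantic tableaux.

1. ¬(□□b → □b), 0
2. □□b, 0   [¬→-rule on 1]
3. ¬□b, 0   [¬→-rule on 1]
4. □b, 0   [□-rule on 2 via 0R0]
5. b, 0   [□-rule on 4 via 0R0]
6. ¬b, 1   [¬□-rule on 3: fresh world 1, 0R1]
7. □b, 1   [□-rule on 2 via 0R1]
8. b, 1   [□-rule on 4 via 0R1]
Accessibility: 0R0, 0R1, 1R0, 1R1
Branch closes: b and ¬b both at 1.
All branches of the tableau close; one closing branch shown above.

No, unsatisfiable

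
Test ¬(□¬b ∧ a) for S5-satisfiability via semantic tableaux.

1. ¬(□¬b ∧ a), u
2. ¬a, u
Accessibility: uRu

Yes, satisfiable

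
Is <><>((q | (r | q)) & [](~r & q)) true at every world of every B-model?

No, not valid

Tableau for the negation ~<><>((q | (r | q)) & [](~r & q)):
1. ~<><>((q | (r | q)) & [](~r & q)), u
2. ~<>((q | (r | q)) & [](~r & q)), u
3. ~((q | (r | q)) & [](~r & q)), u
4. ~[](~r & q), u
5. ~(~r & q), v
6. ~<>((q | (r | q)) & [](~r & q)), v
7. ~((q | (r | q)) & [](~r & q)), v
8. ~q, v
9. ~[](~r & q), v
10. ~(~r & q), w
11. ~((q | (r | q)) & [](~r & q)), w
12. ~q, w
13. ~[](~r & q), w
14. ~(~r & q), x
15. ~q, x
Accessibility: uRu, uRv, vRu, vRv, vRw, wRv, wRw, wRx, xRw, xRx
The negation has an open branch (countermodel exists).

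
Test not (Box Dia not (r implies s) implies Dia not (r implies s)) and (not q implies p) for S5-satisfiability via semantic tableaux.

1. not (Box Dia not (r implies s) implies Dia not (r implies s)) and (not q implies p), u
2. not (Box Dia not (r implies s) implies Dia not (r implies s)), u   [and-rule on 1]
3. not q implies p, u   [and-rule on 1]
4. Box Dia not (r implies s), u   [neg-implies-rule on 2]
5. not Dia not (r implies s), u   [neg-implies-rule on 2]
6. Dia not (r implies s), u   [Box-rule on 4 via uRu]
7. r implies s, u   [neg-Dia-rule on 5 via uRu]
8. p, u   [implies-rule on 3 (branches; this branch)]
9. s, u   [implies-rule on 7 (branches; this branch)]
10. not (r implies s), v   [Dia-rule on 6: fresh world v, uRv]
11. r, v   [neg-implies-rule on 10]
12. not s, v   [neg-implies-rule on 10]
13. Dia not (r implies s), v   [Box-rule on 4 via uRv]
14. r implies s, v   [neg-Dia-rule on 5 via uRv]
15. s, v   [implies-rule on 14 (branches; this branch)]
Accessibility: uRu, uRv, vRu, vRv
Branch closes: s and not s both at v.
(One branch shown.) All branches close.

Unsatisfiable (every branch closes)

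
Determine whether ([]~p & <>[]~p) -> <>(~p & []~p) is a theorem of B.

Tableau for the negation ~(([]~p & <>[]~p) -> <>(~p & []~p)):
1. ~(([]~p & <>[]~p) -> <>(~p & []~p)), u
2. []~p & <>[]~p, u
3. ~<>(~p & []~p), u
4. []~p, u
5. <>[]~p, u
6. ~(~p & []~p), u
7. ~p, u
8. ~[]~p, u
9. []~p, v
10. ~(~p & []~p), v
11. ~p, v
12. ~[]~p, v
13. p, w
14. ~(~p & []~p), w
15. ~p, w
Accessibility: uRu, uRv, uRw, vRu, vRv, wRu, wRw
Branch closes: p and ~p both at w.
Every branch of the negation's tableau closes; the branch above is one of them.

Valid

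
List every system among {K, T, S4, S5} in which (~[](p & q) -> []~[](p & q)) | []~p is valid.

S5

S4-tableau for the negation ~((~[](p & q) -> []~[](p & q)) | []~p):
1. ~((~[](p & q) -> []~[](p & q)) | []~p), 0
2. ~(~[](p & q) -> []~[](p & q)), 0   [~|-rule on 1]
3. ~[]~p, 0   [~|-rule on 1]
4. ~[](p & q), 0   [~->-rule on 2]
5. ~[]~[](p & q), 0   [~->-rule on 2]
6. p, 1   [~[]-rule on 3: fresh world 1, 0R1]
7. ~(p & q), 2   [~[]-rule on 4: fresh world 2, 0R2]
8. ~q, 2   [~&-rule on 7 (branches; this branch)]
9. [](p & q), 3   [~[]-rule on 5: fresh world 3, 0R3]
10. p & q, 3   [[]-rule on 9 via 3R3]
11. p, 3   [&-rule on 10]
12. q, 3   [&-rule on 10]
Accessibility: 0R0, 0R1, 0R2, 0R3, 1R1, 2R2, 3R3
Complete open branch: countermodel on an S4-frame, so not valid in S4, nor in K, T (the same frame is also a K-frame and a T-frame).
S5-tableau for the negation ~((~[](p & q) -> []~[](p & q)) | []~p):
1. ~((~[](p & q) -> []~[](p & q)) | []~p), 0
2. ~(~[](p & q) -> []~[](p & q)), 0   [~|-rule on 1]
3. ~[]~p, 0   [~|-rule on 1]
4. ~[](p & q), 0   [~->-rule on 2]
5. ~[]~[](p & q), 0   [~->-rule on 2]
6. p, 1   [~[]-rule on 3: fresh world 1, 0R1]
7. ~(p & q), 2   [~[]-rule on 4: fresh world 2, 0R2]
8. ~q, 2   [~&-rule on 7 (branches; this branch)]
9. [](p & q), 3   [~[]-rule on 5: fresh world 3, 0R3]
10. p & q, 0   [[]-rule on 9 via 3R0]
11. p, 0   [&-rule on 10]
12. q, 0   [&-rule on 10]
13. p & q, 1   [[]-rule on 9 via 3R1]
14. q, 1   [&-rule on 13]
15. p & q, 2   [[]-rule on 9 via 3R2]
16. p, 2   [&-rule on 15]
17. q, 2   [&-rule on 15]
Accessibility: 0R0, 0R1, 0R2, 0R3, 1R0, 1R1, 1R2, 1R3, 2R0, 2R1, 2R2, 2R3, 3R0, 3R1, 3R2, 3R3
Branch closes: q and ~q both at 2.
Every branch closes (one shown): valid in S5.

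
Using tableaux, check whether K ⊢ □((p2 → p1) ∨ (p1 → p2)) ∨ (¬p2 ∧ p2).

Valid in K

Tableau for the negation ¬(□((p2 → p1) ∨ (p1 → p2)) ∨ (¬p2 ∧ p2)):
1. ¬(□((p2 → p1) ∨ (p1 → p2)) ∨ (¬p2 ∧ p2)), 0
2. ¬□((p2 → p1) ∨ (p1 → p2)), 0   [¬∨-rule on 1]
3. ¬(¬p2 ∧ p2), 0   [¬∨-rule on 1]
4. ¬p2, 0   [¬∧-rule on 3 (branches; this branch)]
5. ¬((p2 → p1) ∨ (p1 → p2)), 1   [¬□-rule on 2: fresh world 1, 0R1]
6. ¬(p2 → p1), 1   [¬∨-rule on 5]
7. ¬(p1 → p2), 1   [¬∨-rule on 5]
8. p2, 1   [¬→-rule on 6]
9. ¬p1, 1   [¬→-rule on 6]
10. p1, 1   [¬→-rule on 7]
11. ¬p2, 1   [¬→-rule on 7]
Accessibility: 0R1
Branch closes: p1 and ¬p1 both at 1.
All branches of the negation close; one closing branch shown above.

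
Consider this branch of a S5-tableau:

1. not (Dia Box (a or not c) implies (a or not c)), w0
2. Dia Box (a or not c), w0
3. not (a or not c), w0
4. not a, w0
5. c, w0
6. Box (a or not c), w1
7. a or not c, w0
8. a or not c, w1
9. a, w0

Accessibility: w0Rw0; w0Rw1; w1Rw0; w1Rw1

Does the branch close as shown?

Yes, closed

Both a and not a appear at w0.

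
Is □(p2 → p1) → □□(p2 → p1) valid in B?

Invalid (countermodel exists)

Tableau for the negation ¬(□(p2 → p1) → □□(p2 → p1)):
1. ¬(□(p2 → p1) → □□(p2 → p1)), w0
2. □(p2 → p1), w0   [¬→-rule on 1]
3. ¬□□(p2 → p1), w0   [¬→-rule on 1]
4. p2 → p1, w0   [□-rule on 2 via w0Rw0]
5. p1, w0   [→-rule on 4 (branches; this branch)]
6. ¬□(p2 → p1), w1   [¬□-rule on 3: fresh world w1, w0Rw1]
7. p2 → p1, w1   [□-rule on 2 via w0Rw1]
8. p1, w1   [→-rule on 7 (branches; this branch)]
9. ¬(p2 → p1), w2   [¬□-rule on 6: fresh world w2, w1Rw2]
10. p2, w2   [¬→-rule on 9]
11. ¬p1, w2   [¬→-rule on 9]
Accessibility: w0Rw0, w0Rw1, w1Rw0, w1Rw1, w1Rw2, w2Rw1, w2Rw2
The negation has an open branch (countermodel exists).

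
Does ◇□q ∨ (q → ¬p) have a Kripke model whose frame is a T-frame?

Satisfiable (open branch found)

1. ◇□q ∨ (q → ¬p), u
2. q → ¬p, u   [∨-rule on 1 (branches; this branch)]
3. ¬p, u   [→-rule on 2 (branches; this branch)]
Accessibility: uRu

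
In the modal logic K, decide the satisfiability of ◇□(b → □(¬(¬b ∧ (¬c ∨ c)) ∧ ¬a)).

1. ◇□(b → □(¬(¬b ∧ (¬c ∨ c)) ∧ ¬a)), u
2. □(b → □(¬(¬b ∧ (¬c ∨ c)) ∧ ¬a)), v   [◇-rule on 1: fresh world v, uRv]
Accessibility: uRv

Yes, satisfiable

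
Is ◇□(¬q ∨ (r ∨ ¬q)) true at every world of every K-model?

Tableau for the negation ¬◇□(¬q ∨ (r ∨ ¬q)):
1. ¬◇□(¬q ∨ (r ∨ ¬q)), 0
The negation has an open branch (countermodel exists).

No, not valid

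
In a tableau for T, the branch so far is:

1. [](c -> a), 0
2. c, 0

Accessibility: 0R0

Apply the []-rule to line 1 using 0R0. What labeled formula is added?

c -> a, 0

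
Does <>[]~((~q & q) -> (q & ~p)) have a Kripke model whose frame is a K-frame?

1. <>[]~((~q & q) -> (q & ~p)), w0
2. []~((~q & q) -> (q & ~p)), w1
Accessibility: w0Rw1

Yes, satisfiable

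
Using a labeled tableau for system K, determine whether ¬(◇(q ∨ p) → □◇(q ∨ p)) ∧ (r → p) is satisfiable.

Satisfiable

1. ¬(◇(q ∨ p) → □◇(q ∨ p)) ∧ (r → p), w0
2. ¬(◇(q ∨ p) → □◇(q ∨ p)), w0
3. r → p, w0
4. ◇(q ∨ p), w0
5. ¬□◇(q ∨ p), w0
6. p, w0
7. q ∨ p, w1
8. p, w1
9. ¬◇(q ∨ p), w2
Accessibility: w0Rw1, w0Rw2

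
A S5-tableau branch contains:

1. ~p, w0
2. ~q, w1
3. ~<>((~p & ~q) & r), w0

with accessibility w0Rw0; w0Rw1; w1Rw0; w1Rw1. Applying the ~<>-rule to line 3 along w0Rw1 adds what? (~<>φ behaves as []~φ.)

~<>φ behaves as []~φ: propagate the negated body to each accessible world.

~((~p & ~q) & r), w1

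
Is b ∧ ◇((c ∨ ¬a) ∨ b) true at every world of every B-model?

Invalid (countermodel exists)

Tableau for the negation ¬(b ∧ ◇((c ∨ ¬a) ∨ b)):
1. ¬(b ∧ ◇((c ∨ ¬a) ∨ b)), w0
2. ¬◇((c ∨ ¬a) ∨ b), w0
3. ¬((c ∨ ¬a) ∨ b), w0
4. ¬(c ∨ ¬a), w0
5. ¬b, w0
6. ¬c, w0
7. a, w0
Accessibility: w0Rw0
The negation has an open branch (countermodel exists).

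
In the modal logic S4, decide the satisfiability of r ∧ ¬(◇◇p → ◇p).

Unsatisfiable (every branch closes)

1. r ∧ ¬(◇◇p → ◇p), 0
2. r, 0   [∧-rule on 1]
3. ¬(◇◇p → ◇p), 0   [∧-rule on 1]
4. ◇◇p, 0   [¬→-rule on 3]
5. ¬◇p, 0   [¬→-rule on 3]
6. ¬p, 0   [¬◇-rule on 5 via 0R0]
7. ◇p, 1   [◇-rule on 4: fresh world 1, 0R1]
8. ¬p, 1   [¬◇-rule on 5 via 0R1]
9. p, 2   [◇-rule on 7: fresh world 2, 1R2]
10. ¬p, 2   [¬◇-rule on 5 via 0R2]
Accessibility: 0R0, 0R1, 0R2, 1R1, 1R2, 2R2
Branch closes: p and ¬p both at 2.
All branches of the tableau close; one closing branch shown above.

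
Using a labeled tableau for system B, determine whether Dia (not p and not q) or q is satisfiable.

1. Dia (not p and not q) or q, w0
2. q, w0
Accessibility: w0Rw0

Satisfiable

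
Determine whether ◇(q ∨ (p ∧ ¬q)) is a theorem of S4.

Tableau for the negation ¬◇(q ∨ (p ∧ ¬q)):
1. ¬◇(q ∨ (p ∧ ¬q)), w0
2. ¬(q ∨ (p ∧ ¬q)), w0
3. ¬q, w0
4. ¬(p ∧ ¬q), w0
5. ¬p, w0
Accessibility: w0Rw0
The negation has an open branch (countermodel exists).

Not valid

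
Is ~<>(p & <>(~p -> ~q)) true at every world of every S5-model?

No, not valid

Tableau for the negation <>(p & <>(~p -> ~q)):
1. <>(p & <>(~p -> ~q)), w0
2. p & <>(~p -> ~q), w1
3. p, w1
4. <>(~p -> ~q), w1
5. ~p -> ~q, w2
6. ~q, w2
Accessibility: w0Rw0, w0Rw1, w0Rw2, w1Rw0, w1Rw1, w1Rw2, w2Rw0, w2Rw1, w2Rw2
The negation has an open branch (countermodel exists).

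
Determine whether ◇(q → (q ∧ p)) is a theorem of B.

Not valid

Tableau for the negation ¬◇(q → (q ∧ p)):
1. ¬◇(q → (q ∧ p)), w0
2. ¬(q → (q ∧ p)), w0   [¬◇-rule on 1 via w0Rw0]
3. q, w0   [¬→-rule on 2]
4. ¬(q ∧ p), w0   [¬→-rule on 2]
5. ¬p, w0   [¬∧-rule on 4 (branches; this branch)]
Accessibility: w0Rw0
The negation has an open branch (countermodel exists).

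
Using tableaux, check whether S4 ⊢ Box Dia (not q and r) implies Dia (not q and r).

Tableau for the negation not (Box Dia (not q and r) implies Dia (not q and r)):
1. not (Box Dia (not q and r) implies Dia (not q and r)), 0
2. Box Dia (not q and r), 0
3. not Dia (not q and r), 0
4. Dia (not q and r), 0
5. not (not q and r), 0
6. not r, 0
7. not q and r, 1
8. not q, 1
9. r, 1
10. Dia (not q and r), 1
11. not (not q and r), 1
12. not r, 1
Accessibility: 0R0, 0R1, 1R1
Branch closes: r and not r both at 1.
All branches of the negation close; one closing branch shown above.

Yes, valid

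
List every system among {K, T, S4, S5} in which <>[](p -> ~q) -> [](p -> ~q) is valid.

S4-tableau for the negation ~(<>[](p -> ~q) -> [](p -> ~q)):
1. ~(<>[](p -> ~q) -> [](p -> ~q)), w0
2. <>[](p -> ~q), w0   [~->-rule on 1]
3. ~[](p -> ~q), w0   [~->-rule on 1]
4. [](p -> ~q), w1   [<>-rule on 2: fresh world w1, w0Rw1]
5. p -> ~q, w1   [[]-rule on 4 via w1Rw1]
6. ~q, w1   [->-rule on 5 (branches; this branch)]
7. ~(p -> ~q), w2   [~[]-rule on 3: fresh world w2, w0Rw2]
8. p, w2   [~->-rule on 7]
9. q, w2   [~->-rule on 7]
Accessibility: w0Rw0, w0Rw1, w0Rw2, w1Rw1, w2Rw2
Complete open branch: countermodel on an S4-frame, so not valid in S4, nor in K, T (the same frame is also a K-frame and a T-frame).
S5-tableau for the negation ~(<>[](p -> ~q) -> [](p -> ~q)):
1. ~(<>[](p -> ~q) -> [](p -> ~q)), w0
2. <>[](p -> ~q), w0   [~->-rule on 1]
3. ~[](p -> ~q), w0   [~->-rule on 1]
4. [](p -> ~q), w1   [<>-rule on 2: fresh world w1, w0Rw1]
5. p -> ~q, w0   [[]-rule on 4 via w1Rw0]
6. p -> ~q, w1   [[]-rule on 4 via w1Rw1]
7. ~q, w0   [->-rule on 5 (branches; this branch)]
8. ~q, w1   [->-rule on 6 (branches; this branch)]
9. ~(p -> ~q), w2   [~[]-rule on 3: fresh world w2, w0Rw2]
10. p, w2   [~->-rule on 9]
11. q, w2   [~->-rule on 9]
12. p -> ~q, w2   [[]-rule on 4 via w1Rw2]
13. ~q, w2   [->-rule on 12 (branches; this branch)]
Accessibility: w0Rw0, w0Rw1, w0Rw2, w1Rw0, w1Rw1, w1Rw2, w2Rw0, w2Rw1, w2Rw2
Branch closes: q and ~q both at w2.
Every branch closes (one shown): valid in S5.

S5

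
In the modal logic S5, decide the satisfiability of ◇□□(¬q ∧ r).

Satisfiable

1. ◇□□(¬q ∧ r), u
2. □□(¬q ∧ r), v   [◇-rule on 1: fresh world v, uRv]
3. □(¬q ∧ r), u   [□-rule on 2 via vRu]
4. □(¬q ∧ r), v   [□-rule on 2 via vRv]
5. ¬q ∧ r, u   [□-rule on 3 via uRu]
6. ¬q, u   [∧-rule on 5]
7. r, u   [∧-rule on 5]
8. ¬q ∧ r, v   [□-rule on 3 via uRv]
9. ¬q, v   [∧-rule on 8]
10. r, v   [∧-rule on 8]
Accessibility: uRu, uRv, vRu, vRv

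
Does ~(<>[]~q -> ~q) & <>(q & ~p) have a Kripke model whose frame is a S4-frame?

Satisfiable (open branch found)

1. ~(<>[]~q -> ~q) & <>(q & ~p), 0
2. ~(<>[]~q -> ~q), 0
3. <>(q & ~p), 0
4. <>[]~q, 0
5. q, 0
6. q & ~p, 1
7. q, 1
8. ~p, 1
9. []~q, 2
10. ~q, 2
Accessibility: 0R0, 0R1, 0R2, 1R1, 2R2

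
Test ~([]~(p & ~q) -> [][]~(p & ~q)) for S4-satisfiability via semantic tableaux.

No, unsatisfiable

1. ~([]~(p & ~q) -> [][]~(p & ~q)), u
2. []~(p & ~q), u   [~->-rule on 1]
3. ~[][]~(p & ~q), u   [~->-rule on 1]
4. ~(p & ~q), u   [[]-rule on 2 via uRu]
5. q, u   [~&-rule on 4 (branches; this branch)]
6. ~[]~(p & ~q), v   [~[]-rule on 3: fresh world v, uRv]
7. ~(p & ~q), v   [[]-rule on 2 via uRv]
8. q, v   [~&-rule on 7 (branches; this branch)]
9. p & ~q, w   [~[]-rule on 6: fresh world w, vRw]
10. p, w   [&-rule on 9]
11. ~q, w   [&-rule on 9]
12. ~(p & ~q), w   [[]-rule on 2 via uRw]
13. q, w   [~&-rule on 12 (branches; this branch)]
Accessibility: uRu, uRv, uRw, vRv, vRw, wRw
Branch closes: q and ~q both at w.
Every branch closes; the branch above is one of them.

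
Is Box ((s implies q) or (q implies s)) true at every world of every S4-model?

Tableau for the negation not Box ((s implies q) or (q implies s)):
1. not Box ((s implies q) or (q implies s)), u
2. not ((s implies q) or (q implies s)), v   [neg-Box-rule on 1: fresh world v, uRv]
3. not (s implies q), v   [neg-or-rule on 2]
4. not (q implies s), v   [neg-or-rule on 2]
5. s, v   [neg-implies-rule on 3]
6. not q, v   [neg-implies-rule on 3]
7. q, v   [neg-implies-rule on 4]
8. not s, v   [neg-implies-rule on 4]
Accessibility: uRu, uRv, vRv
Branch closes: q and not q both at v.
All branches of the negation close; one closing branch shown above.

Valid in S4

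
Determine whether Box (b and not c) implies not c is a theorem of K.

No, not valid

Tableau for the negation not (Box (b and not c) implies not c):
1. not (Box (b and not c) implies not c), u
2. Box (b and not c), u
3. c, u
The negation has an open branch (countermodel exists).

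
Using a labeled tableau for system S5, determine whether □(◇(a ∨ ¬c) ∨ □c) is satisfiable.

Yes, satisfiable

1. □(◇(a ∨ ¬c) ∨ □c), 0
2. ◇(a ∨ ¬c) ∨ □c, 0   [□-rule on 1 via 0R0]
3. □c, 0   [∨-rule on 2 (branches; this branch)]
4. c, 0   [□-rule on 3 via 0R0]
Accessibility: 0R0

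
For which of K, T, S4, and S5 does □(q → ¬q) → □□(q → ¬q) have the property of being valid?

S4-tableau for the negation ¬(□(q → ¬q) → □□(q → ¬q)):
1. ¬(□(q → ¬q) → □□(q → ¬q)), 0
2. □(q → ¬q), 0   [¬→-rule on 1]
3. ¬□□(q → ¬q), 0   [¬→-rule on 1]
4. q → ¬q, 0   [□-rule on 2 via 0R0]
5. ¬q, 0   [→-rule on 4 (branches; this branch)]
6. ¬□(q → ¬q), 1   [¬□-rule on 3: fresh world 1, 0R1]
7. q → ¬q, 1   [□-rule on 2 via 0R1]
8. ¬q, 1   [→-rule on 7 (branches; this branch)]
9. ¬(q → ¬q), 2   [¬□-rule on 6: fresh world 2, 1R2]
10. q, 2   [¬→-rule on 9]
11. q → ¬q, 2   [□-rule on 2 via 0R2]
12. ¬q, 2   [→-rule on 11 (branches; this branch)]
Accessibility: 0R0, 0R1, 0R2, 1R1, 1R2, 2R2
Branch closes: q and ¬q both at 2.
Every branch closes (one shown): valid in S4, hence also in S5 (every theorem of S4 is a theorem of S5).
T-tableau for the negation ¬(□(q → ¬q) → □□(q → ¬q)):
1. ¬(□(q → ¬q) → □□(q → ¬q)), 0
2. □(q → ¬q), 0   [¬→-rule on 1]
3. ¬□□(q → ¬q), 0   [¬→-rule on 1]
4. q → ¬q, 0   [□-rule on 2 via 0R0]
5. ¬q, 0   [→-rule on 4 (branches; this branch)]
6. ¬□(q → ¬q), 1   [¬□-rule on 3: fresh world 1, 0R1]
7. q → ¬q, 1   [□-rule on 2 via 0R1]
8. ¬q, 1   [→-rule on 7 (branches; this branch)]
9. ¬(q → ¬q), 2   [¬□-rule on 6: fresh world 2, 1R2]
10. q, 2   [¬→-rule on 9]
Accessibility: 0R0, 0R1, 1R1, 1R2, 2R2
Complete open branch: countermodel on a T-frame, so not valid in T, nor in K (the same frame is also a K-frame).

S4, S5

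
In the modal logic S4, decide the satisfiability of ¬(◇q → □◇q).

Satisfiable

1. ¬(◇q → □◇q), 0
2. ◇q, 0
3. ¬□◇q, 0
4. q, 1
5. ¬◇q, 2
6. ¬q, 2
Accessibility: 0R0, 0R1, 0R2, 1R1, 2R2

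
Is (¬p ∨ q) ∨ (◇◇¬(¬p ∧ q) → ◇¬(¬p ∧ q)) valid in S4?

Valid

Tableau for the negation ¬((¬p ∨ q) ∨ (◇◇¬(¬p ∧ q) → ◇¬(¬p ∧ q))):
1. ¬((¬p ∨ q) ∨ (◇◇¬(¬p ∧ q) → ◇¬(¬p ∧ q))), u
2. ¬(¬p ∨ q), u
3. ¬(◇◇¬(¬p ∧ q) → ◇¬(¬p ∧ q)), u
4. p, u
5. ¬q, u
6. ◇◇¬(¬p ∧ q), u
7. ¬◇¬(¬p ∧ q), u
8. ¬p ∧ q, u
9. ¬p, u
10. q, u
Accessibility: uRu
Branch closes: p and ¬p both at u.
All branches of the negation close; one closing branch shown above.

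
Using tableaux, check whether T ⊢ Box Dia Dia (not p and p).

Tableau for the negation not Box Dia Dia (not p and p):
1. not Box Dia Dia (not p and p), u
2. not Dia Dia (not p and p), v
3. not Dia (not p and p), v
4. not (not p and p), v
5. not p, v
Accessibility: uRu, uRv, vRv
The negation has an open branch (countermodel exists).

Invalid (countermodel exists)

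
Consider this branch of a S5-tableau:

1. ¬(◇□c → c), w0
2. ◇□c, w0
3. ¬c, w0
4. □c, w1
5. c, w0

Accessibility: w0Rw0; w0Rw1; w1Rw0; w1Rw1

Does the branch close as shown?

Both c and ¬c appear at w0.

Yes, closed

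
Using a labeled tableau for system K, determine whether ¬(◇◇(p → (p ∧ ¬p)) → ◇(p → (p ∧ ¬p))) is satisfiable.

1. ¬(◇◇(p → (p ∧ ¬p)) → ◇(p → (p ∧ ¬p))), 0
2. ◇◇(p → (p ∧ ¬p)), 0
3. ¬◇(p → (p ∧ ¬p)), 0
4. ◇(p → (p ∧ ¬p)), 1
5. ¬(p → (p ∧ ¬p)), 1
6. p, 1
7. ¬(p ∧ ¬p), 1
8. p → (p ∧ ¬p), 2
9. ¬p, 2
Accessibility: 0R1, 1R2

Yes, satisfiable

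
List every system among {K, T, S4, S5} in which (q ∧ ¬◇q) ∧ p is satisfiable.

T-tableau for the formula:
1. (q ∧ ¬◇q) ∧ p, 0
2. q ∧ ¬◇q, 0
3. p, 0
4. q, 0
5. ¬◇q, 0
6. ¬q, 0
Accessibility: 0R0
Branch closes: q and ¬q both at 0.
Every branch closes (one shown): unsatisfiable in T, hence also in S4, S5 (every S4/S5-frame is a T-frame).
K-tableau for the formula:
1. (q ∧ ¬◇q) ∧ p, 0
2. q ∧ ¬◇q, 0
3. p, 0
4. q, 0
5. ¬◇q, 0
Complete open branch: satisfiable in K.

K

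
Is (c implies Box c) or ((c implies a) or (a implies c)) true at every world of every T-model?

Tableau for the negation not ((c implies Box c) or ((c implies a) or (a implies c))):
1. not ((c implies Box c) or ((c implies a) or (a implies c))), w0
2. not (c implies Box c), w0
3. not ((c implies a) or (a implies c)), w0
4. c, w0
5. not Box c, w0
6. not (c implies a), w0
7. not (a implies c), w0
8. not a, w0
9. a, w0
10. not c, w0
Accessibility: w0Rw0
Branch closes: a and not a both at w0.
Every branch of the negation's tableau closes; the branch above is one of them.

Yes, valid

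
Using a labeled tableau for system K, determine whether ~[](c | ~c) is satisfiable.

No, unsatisfiable

1. ~[](c | ~c), 0
2. ~(c | ~c), 1   [~[]-rule on 1: fresh world 1, 0R1]
3. ~c, 1   [~|-rule on 2]
4. c, 1   [~|-rule on 2]
Accessibility: 0R1
Branch closes: c and ~c both at 1.
Every branch closes; the branch above is one of them.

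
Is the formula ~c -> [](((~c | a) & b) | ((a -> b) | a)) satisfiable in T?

Satisfiable (open branch found)

1. ~c -> [](((~c | a) & b) | ((a -> b) | a)), 0
2. [](((~c | a) & b) | ((a -> b) | a)), 0
3. ((~c | a) & b) | ((a -> b) | a), 0
4. (a -> b) | a, 0
5. a, 0
Accessibility: 0R0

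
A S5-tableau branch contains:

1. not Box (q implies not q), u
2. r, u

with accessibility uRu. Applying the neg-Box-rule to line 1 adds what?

a fresh world v with uRv, and not (q implies not q) at v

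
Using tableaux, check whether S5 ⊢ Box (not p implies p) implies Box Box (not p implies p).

Tableau for the negation not (Box (not p implies p) implies Box Box (not p implies p)):
1. not (Box (not p implies p) implies Box Box (not p implies p)), u
2. Box (not p implies p), u
3. not Box Box (not p implies p), u
4. not p implies p, u
5. p, u
6. not Box (not p implies p), v
7. not p implies p, v
8. p, v
9. not (not p implies p), w
10. not p, w
11. not p implies p, w
12. p, w
Accessibility: uRu, uRv, uRw, vRu, vRv, vRw, wRu, wRv, wRw
Branch closes: p and not p both at w.
Every branch of the negation's tableau closes; the branch above is one of them.

Yes, valid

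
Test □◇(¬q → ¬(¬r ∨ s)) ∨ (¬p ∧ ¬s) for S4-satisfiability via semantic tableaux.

Satisfiable (open branch found)

1. □◇(¬q → ¬(¬r ∨ s)) ∨ (¬p ∧ ¬s), w0
2. ¬p ∧ ¬s, w0
3. ¬p, w0
4. ¬s, w0
Accessibility: w0Rw0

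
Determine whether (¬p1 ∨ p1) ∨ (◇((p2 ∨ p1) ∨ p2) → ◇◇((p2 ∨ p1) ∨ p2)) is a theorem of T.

Valid in T

Tableau for the negation ¬((¬p1 ∨ p1) ∨ (◇((p2 ∨ p1) ∨ p2) → ◇◇((p2 ∨ p1) ∨ p2))):
1. ¬((¬p1 ∨ p1) ∨ (◇((p2 ∨ p1) ∨ p2) → ◇◇((p2 ∨ p1) ∨ p2))), 0
2. ¬(¬p1 ∨ p1), 0   [¬∨-rule on 1]
3. ¬(◇((p2 ∨ p1) ∨ p2) → ◇◇((p2 ∨ p1) ∨ p2)), 0   [¬∨-rule on 1]
4. p1, 0   [¬∨-rule on 2]
5. ¬p1, 0   [¬∨-rule on 2]
Accessibility: 0R0
Branch closes: p1 and ¬p1 both at 0.
All branches of the negation close; one closing branch shown above.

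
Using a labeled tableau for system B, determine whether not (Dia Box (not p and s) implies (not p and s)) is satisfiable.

Unsatisfiable (every branch closes)

1. not (Dia Box (not p and s) implies (not p and s)), 0
2. Dia Box (not p and s), 0
3. not (not p and s), 0
4. not s, 0
5. Box (not p and s), 1
6. not p and s, 0
7. not p, 0
8. s, 0
Accessibility: 0R0, 0R1, 1R0, 1R1
Branch closes: s and not s both at 0.
All branches of the tableau close; one closing branch shown above.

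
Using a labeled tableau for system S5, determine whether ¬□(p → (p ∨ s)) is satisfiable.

1. ¬□(p → (p ∨ s)), 0
2. ¬(p → (p ∨ s)), 1
3. p, 1
4. ¬(p ∨ s), 1
5. ¬p, 1
6. ¬s, 1
Accessibility: 0R0, 0R1, 1R0, 1R1
Branch closes: p and ¬p both at 1.
All branches of the tableau close; one closing branch shown above.

Unsatisfiable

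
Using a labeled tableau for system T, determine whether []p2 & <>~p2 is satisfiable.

1. []p2 & <>~p2, w0
2. []p2, w0
3. <>~p2, w0
4. p2, w0
5. ~p2, w1
6. p2, w1
Accessibility: w0Rw0, w0Rw1, w1Rw1
Branch closes: p2 and ~p2 both at w1.
Every branch closes; the branch above is one of them.

No, unsatisfiable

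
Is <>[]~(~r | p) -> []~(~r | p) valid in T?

No, not valid

Tableau for the negation ~(<>[]~(~r | p) -> []~(~r | p)):
1. ~(<>[]~(~r | p) -> []~(~r | p)), 0
2. <>[]~(~r | p), 0
3. ~[]~(~r | p), 0
4. []~(~r | p), 1
5. ~(~r | p), 1
6. r, 1
7. ~p, 1
8. ~r | p, 2
9. p, 2
Accessibility: 0R0, 0R1, 0R2, 1R1, 2R2
The negation has an open branch (countermodel exists).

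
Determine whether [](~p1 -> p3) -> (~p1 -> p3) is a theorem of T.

Valid

Tableau for the negation ~([](~p1 -> p3) -> (~p1 -> p3)):
1. ~([](~p1 -> p3) -> (~p1 -> p3)), u
2. [](~p1 -> p3), u
3. ~(~p1 -> p3), u
4. ~p1, u
5. ~p3, u
6. ~p1 -> p3, u
7. p3, u
Accessibility: uRu
Branch closes: p3 and ~p3 both at u.
All branches of the negation close; one closing branch shown above.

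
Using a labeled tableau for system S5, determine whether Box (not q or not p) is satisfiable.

1. Box (not q or not p), 0
2. not q or not p, 0
3. not p, 0
Accessibility: 0R0

Satisfiable (open branch found)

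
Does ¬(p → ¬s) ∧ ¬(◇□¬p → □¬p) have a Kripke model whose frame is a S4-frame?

1. ¬(p → ¬s) ∧ ¬(◇□¬p → □¬p), u
2. ¬(p → ¬s), u
3. ¬(◇□¬p → □¬p), u
4. p, u
5. s, u
6. ◇□¬p, u
7. ¬□¬p, u
8. □¬p, v
9. ¬p, v
10. p, w
Accessibility: uRu, uRv, uRw, vRv, wRw

Yes, satisfiable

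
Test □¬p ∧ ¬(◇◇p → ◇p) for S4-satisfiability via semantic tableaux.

Unsatisfiable (every branch closes)

1. □¬p ∧ ¬(◇◇p → ◇p), u
2. □¬p, u
3. ¬(◇◇p → ◇p), u
4. ◇◇p, u
5. ¬◇p, u
6. ¬p, u
7. ◇p, v
8. ¬p, v
9. p, w
10. ¬p, w
Accessibility: uRu, uRv, uRw, vRv, vRw, wRw
Branch closes: p and ¬p both at w.
(One branch shown.) All branches close.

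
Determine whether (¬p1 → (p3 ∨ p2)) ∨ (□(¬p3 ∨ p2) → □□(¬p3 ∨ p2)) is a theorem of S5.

Tableau for the negation ¬((¬p1 → (p3 ∨ p2)) ∨ (□(¬p3 ∨ p2) → □□(¬p3 ∨ p2))):
1. ¬((¬p1 → (p3 ∨ p2)) ∨ (□(¬p3 ∨ p2) → □□(¬p3 ∨ p2))), u
2. ¬(¬p1 → (p3 ∨ p2)), u   [¬∨-rule on 1]
3. ¬(□(¬p3 ∨ p2) → □□(¬p3 ∨ p2)), u   [¬∨-rule on 1]
4. ¬p1, u   [¬→-rule on 2]
5. ¬(p3 ∨ p2), u   [¬→-rule on 2]
6. □(¬p3 ∨ p2), u   [¬→-rule on 3]
7. ¬□□(¬p3 ∨ p2), u   [¬→-rule on 3]
8. ¬p3, u   [¬∨-rule on 5]
9. ¬p2, u   [¬∨-rule on 5]
10. ¬p3 ∨ p2, u   [□-rule on 6 via uRu]
11. ¬□(¬p3 ∨ p2), v   [¬□-rule on 7: fresh world v, uRv]
12. ¬p3 ∨ p2, v   [□-rule on 6 via uRv]
13. p2, v   [∨-rule on 12 (branches; this branch)]
14. ¬(¬p3 ∨ p2), w   [¬□-rule on 11: fresh world w, vRw]
15. p3, w   [¬∨-rule on 14]
16. ¬p2, w   [¬∨-rule on 14]
17. ¬p3 ∨ p2, w   [□-rule on 6 via uRw]
18. p2, w   [∨-rule on 17 (branches; this branch)]
Accessibility: uRu, uRv, uRw, vRu, vRv, vRw, wRu, wRv, wRw
Branch closes: p2 and ¬p2 both at w.
Every branch of the negation's tableau closes; the branch above is one of them.

Valid in S5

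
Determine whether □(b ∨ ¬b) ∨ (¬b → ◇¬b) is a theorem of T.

Tableau for the negation ¬(□(b ∨ ¬b) ∨ (¬b → ◇¬b)):
1. ¬(□(b ∨ ¬b) ∨ (¬b → ◇¬b)), w0
2. ¬□(b ∨ ¬b), w0   [¬∨-rule on 1]
3. ¬(¬b → ◇¬b), w0   [¬∨-rule on 1]
4. ¬b, w0   [¬→-rule on 3]
5. ¬◇¬b, w0   [¬→-rule on 3]
6. b, w0   [¬◇-rule on 5 via w0Rw0]
Accessibility: w0Rw0
Branch closes: b and ¬b both at w0.
All branches of the negation close; one closing branch shown above.

Yes, valid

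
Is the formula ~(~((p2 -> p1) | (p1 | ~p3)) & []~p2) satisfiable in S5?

1. ~(~((p2 -> p1) | (p1 | ~p3)) & []~p2), 0
2. ~[]~p2, 0
3. p2, 1
Accessibility: 0R0, 0R1, 1R0, 1R1

Yes, satisfiable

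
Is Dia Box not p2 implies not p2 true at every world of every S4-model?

No, not valid

Tableau for the negation not (Dia Box not p2 implies not p2):
1. not (Dia Box not p2 implies not p2), w0
2. Dia Box not p2, w0   [neg-implies-rule on 1]
3. p2, w0   [neg-implies-rule on 1]
4. Box not p2, w1   [Dia-rule on 2: fresh world w1, w0Rw1]
5. not p2, w1   [Box-rule on 4 via w1Rw1]
Accessibility: w0Rw0, w0Rw1, w1Rw1
The negation has an open branch (countermodel exists).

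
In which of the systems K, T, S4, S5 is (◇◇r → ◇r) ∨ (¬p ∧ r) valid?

S4, S5

S4-tableau for the negation ¬((◇◇r → ◇r) ∨ (¬p ∧ r)):
1. ¬((◇◇r → ◇r) ∨ (¬p ∧ r)), 0
2. ¬(◇◇r → ◇r), 0
3. ¬(¬p ∧ r), 0
4. ◇◇r, 0
5. ¬◇r, 0
6. ¬r, 0
7. ◇r, 1
8. ¬r, 1
9. r, 2
10. ¬r, 2
Accessibility: 0R0, 0R1, 0R2, 1R1, 1R2, 2R2
Branch closes: r and ¬r both at 2.
Every branch closes (one shown): valid in S4, hence also in S5 (every theorem of S4 is a theorem of S5).
T-tableau for the negation ¬((◇◇r → ◇r) ∨ (¬p ∧ r)):
1. ¬((◇◇r → ◇r) ∨ (¬p ∧ r)), 0
2. ¬(◇◇r → ◇r), 0
3. ¬(¬p ∧ r), 0
4. ◇◇r, 0
5. ¬◇r, 0
6. ¬r, 0
7. ◇r, 1
8. ¬r, 1
9. r, 2
Accessibility: 0R0, 0R1, 1R1, 1R2, 2R2
Complete open branch: countermodel on a T-frame, so not valid in T, nor in K (the same frame is also a K-frame).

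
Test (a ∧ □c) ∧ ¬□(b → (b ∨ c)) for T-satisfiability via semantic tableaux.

Unsatisfiable

1. (a ∧ □c) ∧ ¬□(b → (b ∨ c)), w0
2. a ∧ □c, w0   [∧-rule on 1]
3. ¬□(b → (b ∨ c)), w0   [∧-rule on 1]
4. a, w0   [∧-rule on 2]
5. □c, w0   [∧-rule on 2]
6. c, w0   [□-rule on 5 via w0Rw0]
7. ¬(b → (b ∨ c)), w1   [¬□-rule on 3: fresh world w1, w0Rw1]
8. b, w1   [¬→-rule on 7]
9. ¬(b ∨ c), w1   [¬→-rule on 7]
10. ¬b, w1   [¬∨-rule on 9]
11. ¬c, w1   [¬∨-rule on 9]
Accessibility: w0Rw0, w0Rw1, w1Rw1
Branch closes: b and ¬b both at w1.
(One branch shown.) All branches close.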